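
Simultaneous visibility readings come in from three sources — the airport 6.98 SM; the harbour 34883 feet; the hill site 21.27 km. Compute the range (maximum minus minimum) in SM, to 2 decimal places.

the harbour: 34883 ft = 6.6066 SM.
the hill site: 21.27 km = 13.2166 SM.
Spread: 13.2166 − 6.6066 = 6.61 SM.

6.61 SM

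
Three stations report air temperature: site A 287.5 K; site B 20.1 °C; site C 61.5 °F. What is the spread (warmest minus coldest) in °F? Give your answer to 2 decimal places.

site A: 287.5 K = 14.350 °C.
site C: 61.5 °F = 16.389 °C.
Spread: 20.100 − 14.350 = 5.750 °C = 10.35 °F.

10.35 °F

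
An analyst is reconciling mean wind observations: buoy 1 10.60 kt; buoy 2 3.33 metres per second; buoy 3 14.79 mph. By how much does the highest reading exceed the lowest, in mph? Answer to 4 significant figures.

buoy 1: 10.60 kt = 12.19826 mph.
buoy 2: 3.33 m/s = 7.44900 mph.
Spread: 14.79000 − 7.44900 = 7.341 mph.

7.341 mph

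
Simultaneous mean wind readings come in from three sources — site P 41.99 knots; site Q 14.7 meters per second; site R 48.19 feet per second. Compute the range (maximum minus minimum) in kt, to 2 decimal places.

13.44 kt

site Q: 14.7 m/s = 28.5745 kt.
site R: 48.19 ft/s = 28.5518 kt.
Spread: 41.9900 − 28.5518 = 13.44 kt.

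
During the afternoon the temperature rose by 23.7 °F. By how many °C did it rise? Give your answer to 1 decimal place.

13.2 °C

Converting a difference, only the 9/5 scale factor applies: Δ°C = 23.7 × 0.5556 = 13.2 °C.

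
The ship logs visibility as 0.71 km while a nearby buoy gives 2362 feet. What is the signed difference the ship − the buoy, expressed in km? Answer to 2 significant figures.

-0.0099 km

the buoy: 2362 ft = 0.719938 km.
Difference: 0.710000 − 0.719938 = -0.0099 km.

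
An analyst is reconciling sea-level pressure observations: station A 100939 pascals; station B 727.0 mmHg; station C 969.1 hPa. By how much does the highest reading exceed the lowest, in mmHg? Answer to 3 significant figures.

station A: 100939 Pa = 757.105 mmHg.
station C: 969.1 hPa = 726.885 mmHg.
Spread: 757.105 − 726.885 = 30.2 mmHg.

30.2 mmHg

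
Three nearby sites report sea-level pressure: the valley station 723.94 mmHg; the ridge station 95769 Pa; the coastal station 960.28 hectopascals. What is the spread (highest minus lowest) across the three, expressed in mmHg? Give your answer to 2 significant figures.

the ridge station: 95769 Pa = 718.326 mmHg.
the coastal station: 960.28 hPa = 720.269 mmHg.
Spread: 723.940 − 718.326 = 5.6 mmHg.

5.6 mmHg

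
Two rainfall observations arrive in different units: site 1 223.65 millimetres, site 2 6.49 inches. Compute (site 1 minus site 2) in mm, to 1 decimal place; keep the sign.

site 2: 6.49 in = 164.846 mm.
Difference: 223.650 − 164.846 = 58.8 mm.

58.8 mm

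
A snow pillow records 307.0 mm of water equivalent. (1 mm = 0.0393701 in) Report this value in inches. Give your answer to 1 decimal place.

12.1 in

1 mm = 0.0393701 in, so 307.0 × 0.0393701 = 12.1 in.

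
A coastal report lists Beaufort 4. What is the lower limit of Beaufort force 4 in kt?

Beaufort 4 (moderate breeze) spans 11–16 knots.

11 kt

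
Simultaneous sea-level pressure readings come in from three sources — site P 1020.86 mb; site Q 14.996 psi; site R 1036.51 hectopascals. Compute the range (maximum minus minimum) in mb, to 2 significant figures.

16 mb

site Q: 14.996 psi = 1033.94 mb.
site R: 1036.51 hPa = 1036.51 mb.
Spread: 1036.51 − 1020.86 = 16 mb.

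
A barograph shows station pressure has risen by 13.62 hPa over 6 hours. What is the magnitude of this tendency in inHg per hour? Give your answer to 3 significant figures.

0.0670 inHg per hour

13.62 hPa / 6 h × 0.02953 inHg/hPa = 0.0670 inHg/h.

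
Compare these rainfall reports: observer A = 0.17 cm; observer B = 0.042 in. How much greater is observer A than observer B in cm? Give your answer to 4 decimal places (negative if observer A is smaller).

0.0633 cm

observer B: 0.042 in = 0.106680 cm.
Difference: 0.170000 − 0.106680 = 0.0633 cm.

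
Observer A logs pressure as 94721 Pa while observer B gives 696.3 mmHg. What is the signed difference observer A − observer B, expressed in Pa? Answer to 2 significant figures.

observer B: 696.3 mmHg = 92832.38 Pa.
Difference: 94721.00 − 92832.38 = 1900 Pa.

1900 Pa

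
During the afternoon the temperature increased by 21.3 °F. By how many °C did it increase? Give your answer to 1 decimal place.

11.8 °C

A change of 1 °C equals a change of 1.8 °F: Δ°C = 21.3 × 0.5556 = 11.8 °C.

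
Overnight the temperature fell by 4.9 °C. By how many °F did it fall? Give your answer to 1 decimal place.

For a temperature change the 32° offset cancels: Δ°F = 4.9 × 1.8 = 8.8 °F.

8.8 °F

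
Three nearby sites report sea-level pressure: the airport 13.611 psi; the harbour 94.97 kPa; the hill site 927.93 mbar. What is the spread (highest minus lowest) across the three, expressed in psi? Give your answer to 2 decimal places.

the harbour: 94.97 kPa = 13.7742 psi.
the hill site: 927.93 mb = 13.4585 psi.
Spread: 13.7742 − 13.4585 = 0.32 psi.

0.32 psi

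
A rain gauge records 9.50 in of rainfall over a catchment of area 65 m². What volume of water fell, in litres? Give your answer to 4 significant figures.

Depth: 9.50 in × 25.4 = 241.3 mm.
1 mm over 1 m² is 1 L, so volume = 241.3 × 65 = 15684.5 L ≈ 15680 L.

15680 litres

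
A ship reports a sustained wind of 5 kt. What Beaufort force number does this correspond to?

5 kt lies in the Beaufort 2 band (light breeze, 4–6 kt).

Beaufort force 2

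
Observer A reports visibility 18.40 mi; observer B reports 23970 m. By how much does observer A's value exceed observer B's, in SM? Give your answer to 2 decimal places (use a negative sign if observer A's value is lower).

3.51 SM

observer B: 23970 m = 14.8943 SM.
Difference: 18.4000 − 14.8943 = 3.51 SM.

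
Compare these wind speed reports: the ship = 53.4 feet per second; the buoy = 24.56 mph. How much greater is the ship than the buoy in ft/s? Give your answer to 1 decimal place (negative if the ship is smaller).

17.4 ft/s

the buoy: 24.56 mph = 36.021 ft/s.
Difference: 53.400 − 36.021 = 17.4 ft/s.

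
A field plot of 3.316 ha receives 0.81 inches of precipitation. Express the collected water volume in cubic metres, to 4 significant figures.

Depth: 0.81 in × 25.4 = 20.574 mm.
Area: 3.316 ha = 33160 m².
1 mm over 1 m² is 1 L, so volume = 20.574 × 33160 = 682233.84 L = 682.2 m³.

682.2 cubic metres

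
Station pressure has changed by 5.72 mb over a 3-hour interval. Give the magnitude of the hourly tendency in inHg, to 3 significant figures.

5.72 mb / 3 h × 0.02953 inHg/mb = 0.0563 inHg/h.

0.0563 inHg per hour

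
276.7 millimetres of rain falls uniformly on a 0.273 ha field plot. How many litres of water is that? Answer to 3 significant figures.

Area: 0.273 ha = 2730 m².
1 mm over 1 m² is 1 L, so volume = 276.7 × 2730 = 755391 L ≈ 755000 L.

755000 litres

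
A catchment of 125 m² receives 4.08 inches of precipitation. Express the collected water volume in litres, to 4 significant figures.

12950 litres

Depth: 4.08 in × 25.4 = 103.632 mm.
1 mm over 1 m² is 1 L, so volume = 103.632 × 125 = 12954 L ≈ 12950 L.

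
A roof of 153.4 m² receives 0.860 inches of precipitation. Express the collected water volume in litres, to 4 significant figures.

Depth: 0.860 in × 25.4 = 21.844 mm.
1 mm over 1 m² is 1 L, so volume = 21.844 × 153.4 = 3350.8696 L ≈ 3351 L.

3351 litres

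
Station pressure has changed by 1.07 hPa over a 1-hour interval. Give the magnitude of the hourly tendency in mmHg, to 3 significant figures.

1.07 hPa / 1 h × 0.750062 mmHg/hPa = 0.803 mmHg/h.

0.803 mmHg per hour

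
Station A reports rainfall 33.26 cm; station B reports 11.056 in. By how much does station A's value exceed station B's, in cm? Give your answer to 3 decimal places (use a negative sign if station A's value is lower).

station B: 11.056 in = 28.08224 cm.
Difference: 33.26000 − 28.08224 = 5.178 cm.

5.178 cm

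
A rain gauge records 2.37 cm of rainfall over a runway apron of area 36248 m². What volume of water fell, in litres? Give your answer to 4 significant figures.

Depth: 2.37 cm × 10 = 23.7 mm.
1 mm over 1 m² is 1 L, so volume = 23.7 × 36248 = 859077.6 L ≈ 859100 L.

859100 litres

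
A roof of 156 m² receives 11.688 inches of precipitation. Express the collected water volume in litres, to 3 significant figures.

Depth: 11.688 in × 25.4 = 296.8752 mm.
1 mm over 1 m² is 1 L, so volume = 296.8752 × 156 = 46312.531 L ≈ 46300 L.

46300 litres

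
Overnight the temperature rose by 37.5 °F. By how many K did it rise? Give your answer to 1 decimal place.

For a temperature change the 32° offset cancels: ΔK = 37.5 × 0.5556 = 20.8 K.

20.8 K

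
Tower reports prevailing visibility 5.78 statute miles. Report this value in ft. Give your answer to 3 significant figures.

1 SM = 5280 ft, so 5.78 × 5280 = 30500 ft.

30500 ft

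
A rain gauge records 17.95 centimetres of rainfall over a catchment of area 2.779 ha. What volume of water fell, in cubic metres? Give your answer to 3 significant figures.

4990 cubic metres

Depth: 17.95 cm × 10 = 179.5 mm.
Area: 2.779 ha = 27790 m².
1 mm over 1 m² is 1 L, so volume = 179.5 × 27790 = 4988305 L = 4990 m³.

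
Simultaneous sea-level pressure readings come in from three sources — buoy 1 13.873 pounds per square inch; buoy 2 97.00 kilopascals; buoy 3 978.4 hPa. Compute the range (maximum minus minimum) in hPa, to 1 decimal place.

21.9 hPa

buoy 1: 13.873 psi = 956.510 hPa.
buoy 2: 97.00 kPa = 970.000 hPa.
Spread: 978.400 − 956.510 = 21.9 hPa.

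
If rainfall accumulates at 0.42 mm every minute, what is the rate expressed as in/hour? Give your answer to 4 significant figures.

0.9921 in/hour

0.42 mm/minute × 0.0393701 in/mm × 60 minute/hour = 0.9921 in/hour.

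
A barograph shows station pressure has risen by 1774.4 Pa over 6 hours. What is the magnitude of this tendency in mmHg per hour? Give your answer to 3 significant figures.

2.22 mmHg per hour

1774.4 Pa / 6 h × 0.00750062 mmHg/Pa = 2.22 mmHg/h.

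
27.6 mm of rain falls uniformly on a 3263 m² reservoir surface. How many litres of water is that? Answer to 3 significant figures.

1 mm over 1 m² is 1 L, so volume = 27.6 × 3263 = 90058.8 L ≈ 90100 L.

90100 litres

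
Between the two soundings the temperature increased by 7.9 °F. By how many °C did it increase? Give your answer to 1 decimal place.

For a temperature change the 32° offset cancels: Δ°C = 7.9 × 0.5556 = 4.4 °C.

4.4 °C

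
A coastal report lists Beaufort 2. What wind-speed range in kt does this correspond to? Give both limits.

4 to 6 kt

Beaufort 2 (light breeze) spans 4–6 knots.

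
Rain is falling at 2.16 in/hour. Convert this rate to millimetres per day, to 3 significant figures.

1320 mm/day

2.16 in/hour × 25.4 mm/in × 24 hour/day = 1320 mm/day.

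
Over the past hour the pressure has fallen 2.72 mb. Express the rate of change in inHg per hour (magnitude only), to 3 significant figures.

0.0803 inHg per hour

2.72 mb / 1 h × 0.02953 inHg/mb = 0.0803 inHg/h.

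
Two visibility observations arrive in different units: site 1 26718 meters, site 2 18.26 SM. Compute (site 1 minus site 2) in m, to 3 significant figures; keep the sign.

-2670 m

site 2: 18.26 SM = 29386.62 m.
Difference: 26718.00 − 29386.62 = -2670 m.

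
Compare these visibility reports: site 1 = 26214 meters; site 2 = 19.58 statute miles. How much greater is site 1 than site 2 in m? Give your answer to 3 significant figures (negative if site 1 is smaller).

site 2: 19.58 SM = 31510.96 m.
Difference: 26214.00 − 31510.96 = -5300 m.

-5300 m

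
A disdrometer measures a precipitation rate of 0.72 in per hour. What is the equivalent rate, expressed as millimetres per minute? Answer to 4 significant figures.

0.3048 mm/minute

0.72 in/hour × 25.4 mm/in × 0.0166667 hour/minute = 0.3048 mm/minute.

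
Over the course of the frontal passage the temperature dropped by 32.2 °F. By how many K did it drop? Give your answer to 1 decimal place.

For a temperature change the 32° offset cancels: ΔK = 32.2 × 0.5556 = 17.9 K.

17.9 K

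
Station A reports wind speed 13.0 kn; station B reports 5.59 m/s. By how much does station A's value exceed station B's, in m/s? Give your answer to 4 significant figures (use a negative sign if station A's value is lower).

station A: 13.0 kt = 6.68778 m/s.
Difference: 6.68778 − 5.59000 = 1.098 m/s.

1.098 m/s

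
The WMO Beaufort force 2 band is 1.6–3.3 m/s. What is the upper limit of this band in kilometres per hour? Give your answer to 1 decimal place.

11.9 km/h

1.6–3.3 m/s × 3.6 = 5.8–11.9 km/h.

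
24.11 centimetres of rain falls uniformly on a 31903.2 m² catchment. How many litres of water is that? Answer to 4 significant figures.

7692000 litres

Depth: 24.11 cm × 10 = 241.1 mm.
1 mm over 1 m² is 1 L, so volume = 241.1 × 31903.2 = 7691861.5 L ≈ 7692000 L.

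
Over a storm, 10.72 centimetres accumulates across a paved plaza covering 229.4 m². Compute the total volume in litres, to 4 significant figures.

Depth: 10.72 cm × 10 = 107.2 mm.
1 mm over 1 m² is 1 L, so volume = 107.2 × 229.4 = 24591.68 L ≈ 24590 L.

24590 litres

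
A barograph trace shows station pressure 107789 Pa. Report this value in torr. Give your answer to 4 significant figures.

1 Pa = 0.00750062 mmHg, so 107789 × 0.00750062 = 808.5 mmHg.

808.5 mmHg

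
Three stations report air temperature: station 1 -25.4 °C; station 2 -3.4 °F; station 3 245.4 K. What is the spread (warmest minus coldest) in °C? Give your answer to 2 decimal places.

8.08 °C

station 2: -3.4 °F = -19.667 °C.
station 3: 245.4 K = -27.750 °C.
Spread: (-19.667) − (-27.750) = 8.083 °C.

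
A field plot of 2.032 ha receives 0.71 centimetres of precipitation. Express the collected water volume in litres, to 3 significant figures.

Depth: 0.71 cm × 10 = 7.1 mm.
Area: 2.032 ha = 20320 m².
1 mm over 1 m² is 1 L, so volume = 7.1 × 20320 = 144272 L ≈ 144000 L.

144000 litres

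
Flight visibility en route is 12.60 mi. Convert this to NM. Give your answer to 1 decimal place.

1 SM = 0.868976 nmi, so 12.60 × 0.868976 = 10.9 nmi.

10.9 nmi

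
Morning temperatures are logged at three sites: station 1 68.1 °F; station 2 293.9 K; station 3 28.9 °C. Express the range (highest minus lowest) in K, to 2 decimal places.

8.84 K

station 1: 68.1 °F = 20.056 °C.
station 2: 293.9 K = 20.750 °C.
Spread: 28.900 − 20.056 = 8.844 °C.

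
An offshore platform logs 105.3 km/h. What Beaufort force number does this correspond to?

Beaufort force 11

105.3 km/h = 29.2 m/s, which is Beaufort 11 (violent storm, 28.5–32.6 m/s).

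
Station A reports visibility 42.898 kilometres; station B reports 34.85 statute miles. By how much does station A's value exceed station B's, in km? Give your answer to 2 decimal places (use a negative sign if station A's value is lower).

-13.19 km

station B: 34.85 SM = 56.0856 km.
Difference: 42.8980 − 56.0856 = -13.19 km.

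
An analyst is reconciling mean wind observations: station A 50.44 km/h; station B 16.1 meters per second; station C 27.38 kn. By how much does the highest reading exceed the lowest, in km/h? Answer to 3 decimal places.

7.520 km/h

station B: 16.1 m/s = 57.96000 km/h.
station C: 27.38 kt = 50.70776 km/h.
Spread: 57.96000 − 50.44000 = 7.520 km/h.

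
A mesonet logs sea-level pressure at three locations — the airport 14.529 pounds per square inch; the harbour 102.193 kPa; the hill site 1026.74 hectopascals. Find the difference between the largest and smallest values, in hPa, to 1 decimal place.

the airport: 14.529 psi = 1001.739 hPa.
the harbour: 102.193 kPa = 1021.930 hPa.
Spread: 1026.740 − 1001.739 = 25.0 hPa.

25.0 hPa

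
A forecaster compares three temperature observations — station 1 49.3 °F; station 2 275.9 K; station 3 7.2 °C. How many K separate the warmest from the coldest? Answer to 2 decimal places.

station 1: 49.3 °F = 9.611 °C.
station 2: 275.9 K = 2.750 °C.
Spread: 9.611 − 2.750 = 6.861 °C.

6.86 K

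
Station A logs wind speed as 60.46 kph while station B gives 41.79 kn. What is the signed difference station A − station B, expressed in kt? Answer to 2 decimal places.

station A: 60.46 km/h = 32.6458 kt.
Difference: 32.6458 − 41.7900 = -9.14 kt.

-9.14 kt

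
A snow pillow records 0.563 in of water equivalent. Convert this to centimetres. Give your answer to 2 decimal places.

1.43 cm

1 in = 2.54 cm, so 0.563 × 2.54 = 1.43 cm.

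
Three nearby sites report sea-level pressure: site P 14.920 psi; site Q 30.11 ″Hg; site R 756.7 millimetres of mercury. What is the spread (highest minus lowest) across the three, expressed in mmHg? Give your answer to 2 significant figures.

15 mmHg

site P: 14.920 psi = 771.59 mmHg.
site Q: 30.11 inHg = 764.79 mmHg.
Spread: 771.59 − 756.70 = 15 mmHg.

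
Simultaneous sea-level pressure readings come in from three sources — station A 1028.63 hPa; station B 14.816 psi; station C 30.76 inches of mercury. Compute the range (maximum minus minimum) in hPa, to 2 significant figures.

20 hPa

station B: 14.816 psi = 1021.53 hPa.
station C: 30.76 inHg = 1041.65 hPa.
Spread: 1041.65 − 1021.53 = 20 hPa.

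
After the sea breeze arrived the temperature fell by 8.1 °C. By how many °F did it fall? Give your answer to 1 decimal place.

A change of 1 °C equals a change of 1.8 °F: Δ°F = 8.1 × 1.8 = 14.6 °F.

14.6 °F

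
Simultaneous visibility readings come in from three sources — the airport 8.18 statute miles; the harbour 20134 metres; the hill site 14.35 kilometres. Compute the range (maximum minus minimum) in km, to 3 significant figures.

the airport: 8.18 SM = 13.1644 km.
the harbour: 20134 m = 20.1340 km.
Spread: 20.1340 − 13.1644 = 6.97 km.

6.97 km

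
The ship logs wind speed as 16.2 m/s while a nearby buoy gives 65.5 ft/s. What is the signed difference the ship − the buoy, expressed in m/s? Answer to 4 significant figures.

-3.764 m/s

the buoy: 65.5 ft/s = 19.96440 m/s.
Difference: 16.20000 − 19.96440 = -3.764 m/s.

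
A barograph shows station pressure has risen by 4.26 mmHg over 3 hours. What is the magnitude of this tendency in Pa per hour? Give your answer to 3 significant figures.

4.26 mmHg / 3 h × 133.322 Pa/mmHg = 189 Pa/h.

189 Pa per hour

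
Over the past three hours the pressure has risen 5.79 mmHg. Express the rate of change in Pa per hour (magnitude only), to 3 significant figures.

257 Pa per hour

5.79 mmHg / 3 h × 133.322 Pa/mmHg = 257 Pa/h.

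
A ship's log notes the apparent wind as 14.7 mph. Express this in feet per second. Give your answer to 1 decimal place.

21.6 ft/s

1 mph = 1.46667 ft/s, so 14.7 × 1.46667 = 21.6 ft/s.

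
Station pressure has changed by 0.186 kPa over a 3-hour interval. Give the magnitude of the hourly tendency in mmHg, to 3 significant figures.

0.186 kPa / 3 h × 7.50062 mmHg/kPa = 0.465 mmHg/h.

0.465 mmHg per hour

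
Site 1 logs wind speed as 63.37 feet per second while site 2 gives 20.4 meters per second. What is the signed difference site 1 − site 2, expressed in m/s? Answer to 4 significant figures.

site 1: 63.37 ft/s = 19.31518 m/s.
Difference: 19.31518 − 20.40000 = -1.085 m/s.

-1.085 m/s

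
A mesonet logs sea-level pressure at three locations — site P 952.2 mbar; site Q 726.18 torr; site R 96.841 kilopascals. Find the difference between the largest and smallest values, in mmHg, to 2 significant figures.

site P: 952.2 mb = 714.21 mmHg.
site R: 96.841 kPa = 726.37 mmHg.
Spread: 726.37 − 714.21 = 12 mmHg.

12 mmHg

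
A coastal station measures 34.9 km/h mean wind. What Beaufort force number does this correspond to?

34.9 km/h = 9.7 m/s, which is Beaufort 5 (fresh breeze, 8.0–10.7 m/s).

Beaufort force 5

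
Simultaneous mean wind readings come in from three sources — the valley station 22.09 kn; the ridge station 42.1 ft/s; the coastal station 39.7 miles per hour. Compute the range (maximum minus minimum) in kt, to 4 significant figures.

the ridge station: 42.1 ft/s = 24.9436 kt.
the coastal station: 39.7 mph = 34.4984 kt.
Spread: 34.4984 − 22.0900 = 12.41 kt.

12.41 kt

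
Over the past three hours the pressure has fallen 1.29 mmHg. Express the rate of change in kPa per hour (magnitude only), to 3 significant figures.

1.29 mmHg / 3 h × 0.133322 kPa/mmHg = 0.0573 kPa/h.

0.0573 kPa per hour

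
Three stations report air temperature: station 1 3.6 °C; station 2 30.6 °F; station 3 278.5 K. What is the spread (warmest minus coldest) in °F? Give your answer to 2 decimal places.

11.03 °F

station 2: 30.6 °F = -0.778 °C.
station 3: 278.5 K = 5.350 °C.
Spread: 5.350 − (-0.778) = 6.128 °C = 11.03 °F.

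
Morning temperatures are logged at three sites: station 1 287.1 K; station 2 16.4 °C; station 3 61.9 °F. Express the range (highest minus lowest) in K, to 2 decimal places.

2.66 K

station 1: 287.1 K = 13.950 °C.
station 3: 61.9 °F = 16.611 °C.
Spread: 16.611 − 13.950 = 2.661 °C.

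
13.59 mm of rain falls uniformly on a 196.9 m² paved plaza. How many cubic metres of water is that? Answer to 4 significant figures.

1 mm over 1 m² is 1 L, so volume = 13.59 × 196.9 = 2675.871 L = 2.676 m³.

2.676 cubic metres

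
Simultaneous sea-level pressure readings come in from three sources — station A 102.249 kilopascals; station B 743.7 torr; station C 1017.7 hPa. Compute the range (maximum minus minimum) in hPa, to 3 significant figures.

station A: 102.249 kPa = 1022.490 hPa.
station B: 743.7 mmHg = 991.519 hPa.
Spread: 1022.490 − 991.519 = 31.0 hPa.

31.0 hPa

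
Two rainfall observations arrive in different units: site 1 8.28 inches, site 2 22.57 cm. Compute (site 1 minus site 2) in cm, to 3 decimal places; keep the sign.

-1.539 cm

site 1: 8.28 in = 21.03120 cm.
Difference: 21.03120 − 22.57000 = -1.539 cm.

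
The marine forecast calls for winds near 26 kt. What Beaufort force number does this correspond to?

Beaufort force 6

26 kt lies in the Beaufort 6 band (strong breeze, 22–27 kt).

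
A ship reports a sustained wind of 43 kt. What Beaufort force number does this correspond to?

Beaufort force 9

43 kt lies in the Beaufort 9 band (strong gale, 41–47 kt).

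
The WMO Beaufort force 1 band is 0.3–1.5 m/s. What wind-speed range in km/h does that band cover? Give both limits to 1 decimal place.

0.3–1.5 m/s × 3.6 = 1.1–5.4 km/h.

1.1 to 5.4 km/h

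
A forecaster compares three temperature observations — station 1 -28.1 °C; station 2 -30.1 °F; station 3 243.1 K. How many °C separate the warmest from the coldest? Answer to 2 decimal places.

station 2: -30.1 °F = -34.500 °C.
station 3: 243.1 K = -30.050 °C.
Spread: (-28.100) − (-34.500) = 6.400 °C.

6.40 °C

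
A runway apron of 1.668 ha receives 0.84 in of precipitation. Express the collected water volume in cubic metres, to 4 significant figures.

Depth: 0.84 in × 25.4 = 21.336 mm.
Area: 1.668 ha = 16680 m².
1 mm over 1 m² is 1 L, so volume = 21.336 × 16680 = 355884.48 L = 355.9 m³.

355.9 cubic metres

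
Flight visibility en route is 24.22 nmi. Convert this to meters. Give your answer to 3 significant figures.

44900 m

1 nmi = 1852 m, so 24.22 × 1852 = 44900 m.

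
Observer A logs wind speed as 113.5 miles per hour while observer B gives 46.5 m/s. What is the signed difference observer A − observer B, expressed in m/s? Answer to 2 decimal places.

4.24 m/s

observer A: 113.5 mph = 50.7390 m/s.
Difference: 50.7390 − 46.5000 = 4.24 m/s.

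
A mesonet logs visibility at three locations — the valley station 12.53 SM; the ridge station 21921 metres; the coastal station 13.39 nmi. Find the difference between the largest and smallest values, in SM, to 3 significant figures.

2.88 SM

the ridge station: 21921 m = 13.6211 SM.
the coastal station: 13.39 nmi = 15.4089 SM.
Spread: 15.4089 − 12.5300 = 2.88 SM.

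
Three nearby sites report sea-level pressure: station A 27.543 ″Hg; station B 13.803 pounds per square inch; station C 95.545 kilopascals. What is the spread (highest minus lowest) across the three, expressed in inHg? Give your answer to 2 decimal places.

station B: 13.803 psi = 28.1032 inHg.
station C: 95.545 kPa = 28.2144 inHg.
Spread: 28.2144 − 27.5430 = 0.67 inHg.

0.67 inHg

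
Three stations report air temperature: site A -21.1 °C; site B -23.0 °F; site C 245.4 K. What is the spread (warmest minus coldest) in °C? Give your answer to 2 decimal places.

site B: -23.0 °F = -30.556 °C.
site C: 245.4 K = -27.750 °C.
Spread: (-21.100) − (-30.556) = 9.456 °C.

9.46 °C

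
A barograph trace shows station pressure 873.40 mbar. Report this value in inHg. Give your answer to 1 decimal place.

25.8 inHg

1 mb = 0.02953 inHg, so 873.40 × 0.02953 = 25.8 inHg.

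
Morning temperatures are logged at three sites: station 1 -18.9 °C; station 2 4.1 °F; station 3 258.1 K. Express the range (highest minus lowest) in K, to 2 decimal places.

station 2: 4.1 °F = -15.500 °C.
station 3: 258.1 K = -15.050 °C.
Spread: (-15.050) − (-18.900) = 3.850 °C.

3.85 K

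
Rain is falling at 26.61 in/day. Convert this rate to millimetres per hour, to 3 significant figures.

26.61 in/day × 25.4 mm/in × 0.0416667 day/hour = 28.2 mm/hour.

28.2 mm/hour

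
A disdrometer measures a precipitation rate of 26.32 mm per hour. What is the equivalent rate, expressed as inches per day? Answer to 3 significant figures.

26.32 mm/hour × 0.0393701 in/mm × 24 hour/day = 24.9 in/day.

24.9 in/day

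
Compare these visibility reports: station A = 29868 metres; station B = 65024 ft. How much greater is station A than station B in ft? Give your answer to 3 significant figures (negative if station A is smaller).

33000 ft

station A: 29868 m = 97992.13 ft.
Difference: 97992.13 − 65024.00 = 33000 ft.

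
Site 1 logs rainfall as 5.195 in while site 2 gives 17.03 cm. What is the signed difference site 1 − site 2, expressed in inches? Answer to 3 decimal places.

site 2: 17.03 cm = 6.70472 in.
Difference: 5.19500 − 6.70472 = -1.510 in.

-1.510 in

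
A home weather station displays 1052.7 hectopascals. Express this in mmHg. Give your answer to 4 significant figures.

1 hPa = 0.750062 mmHg, so 1052.7 × 0.750062 = 789.6 mmHg.

789.6 mmHg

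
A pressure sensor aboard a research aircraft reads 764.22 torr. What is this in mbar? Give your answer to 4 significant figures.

1019 mb

1 mmHg = 1.33322 mb, so 764.22 × 1.33322 = 1019 mb.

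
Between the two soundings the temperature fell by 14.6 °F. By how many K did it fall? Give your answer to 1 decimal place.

A change of 1 °C equals a change of 1.8 °F: ΔK = 14.6 × 0.5556 = 8.1 K.

8.1 K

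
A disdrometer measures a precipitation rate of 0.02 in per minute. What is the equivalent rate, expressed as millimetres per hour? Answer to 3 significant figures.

0.02 in/minute × 25.4 mm/in × 60 minute/hour = 30.5 mm/hour.

30.5 mm/hour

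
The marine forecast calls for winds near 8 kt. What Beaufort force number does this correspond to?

Beaufort force 3

8 kt lies in the Beaufort 3 band (gentle breeze, 7–10 kt).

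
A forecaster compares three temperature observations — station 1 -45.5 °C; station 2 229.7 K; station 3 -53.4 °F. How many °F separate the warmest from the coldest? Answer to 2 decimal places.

7.19 °F

station 2: 229.7 K = -43.450 °C.
station 3: -53.4 °F = -47.444 °C.
Spread: (-43.450) − (-47.444) = 3.994 °C = 7.19 °F.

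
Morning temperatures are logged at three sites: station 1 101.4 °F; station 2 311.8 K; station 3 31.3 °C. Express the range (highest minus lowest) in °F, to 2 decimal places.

station 1: 101.4 °F = 38.556 °C.
station 2: 311.8 K = 38.650 °C.
Spread: 38.650 − 31.300 = 7.350 °C = 13.23 °F.

13.23 °F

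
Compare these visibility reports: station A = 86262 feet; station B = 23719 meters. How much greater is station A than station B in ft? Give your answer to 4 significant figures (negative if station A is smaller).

station B: 23719 m = 77818.24 ft.
Difference: 86262.00 − 77818.24 = 8444 ft.

8444 ft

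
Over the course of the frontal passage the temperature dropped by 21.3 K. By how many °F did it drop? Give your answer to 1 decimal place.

A change of 1 °C equals a change of 1.8 °F: Δ°F = 21.3 × 1.8 = 38.3 °F.

38.3 °F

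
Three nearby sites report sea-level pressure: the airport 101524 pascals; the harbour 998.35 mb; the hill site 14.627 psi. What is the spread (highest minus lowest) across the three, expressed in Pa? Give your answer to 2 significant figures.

the harbour: 998.35 mb = 99835.00 Pa.
the hill site: 14.627 psi = 100849.61 Pa.
Spread: 101524.00 − 99835.00 = 1700 Pa.

1700 Pa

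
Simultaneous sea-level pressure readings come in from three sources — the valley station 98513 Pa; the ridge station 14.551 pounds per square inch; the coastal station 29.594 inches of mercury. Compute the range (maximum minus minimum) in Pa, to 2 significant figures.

1800 Pa

the ridge station: 14.551 psi = 100325.61 Pa.
the coastal station: 29.594 inHg = 100216.80 Pa.
Spread: 100325.61 − 98513.00 = 1800 Pa.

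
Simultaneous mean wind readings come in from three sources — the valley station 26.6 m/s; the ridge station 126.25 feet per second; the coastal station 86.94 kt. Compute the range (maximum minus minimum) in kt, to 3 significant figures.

the valley station: 26.6 m/s = 51.706 kt.
the ridge station: 126.25 ft/s = 74.801 kt.
Spread: 86.940 − 51.706 = 35.2 kt.

35.2 kt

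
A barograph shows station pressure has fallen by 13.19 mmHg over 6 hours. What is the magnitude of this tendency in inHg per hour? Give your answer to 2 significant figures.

0.087 inHg per hour

13.19 mmHg / 6 h × 0.0393701 inHg/mmHg = 0.087 inHg/h.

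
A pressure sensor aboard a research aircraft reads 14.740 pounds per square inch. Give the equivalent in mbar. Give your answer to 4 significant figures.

1016 mb

1 psi = 68.9476 mb, so 14.740 × 68.9476 = 1016 mb.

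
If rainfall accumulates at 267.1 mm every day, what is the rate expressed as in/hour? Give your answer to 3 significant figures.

267.1 mm/day × 0.0393701 in/mm × 0.0416667 day/hour = 0.438 in/hour.

0.438 in/hour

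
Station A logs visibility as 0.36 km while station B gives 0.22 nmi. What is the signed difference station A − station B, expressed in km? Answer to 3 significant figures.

station B: 0.22 nmi = 0.407440 km.
Difference: 0.360000 − 0.407440 = -0.0474 km.

-0.0474 km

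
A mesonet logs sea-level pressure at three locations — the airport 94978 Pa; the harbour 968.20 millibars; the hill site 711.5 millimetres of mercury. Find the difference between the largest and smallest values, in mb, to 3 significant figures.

the airport: 94978 Pa = 949.780 mb.
the hill site: 711.5 mmHg = 948.589 mb.
Spread: 968.200 − 948.589 = 19.6 mb.

19.6 mb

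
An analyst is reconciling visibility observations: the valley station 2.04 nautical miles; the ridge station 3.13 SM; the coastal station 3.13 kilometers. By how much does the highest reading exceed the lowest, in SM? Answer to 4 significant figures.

the valley station: 2.04 nmi = 2.34759 SM.
the coastal station: 3.13 km = 1.94489 SM.
Spread: 3.13000 − 1.94489 = 1.185 SM.

1.185 SM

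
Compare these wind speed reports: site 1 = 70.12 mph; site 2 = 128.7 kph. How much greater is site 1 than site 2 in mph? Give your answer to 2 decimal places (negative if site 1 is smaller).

-9.85 mph

site 2: 128.7 km/h = 79.9705 mph.
Difference: 70.1200 − 79.9705 = -9.85 mph.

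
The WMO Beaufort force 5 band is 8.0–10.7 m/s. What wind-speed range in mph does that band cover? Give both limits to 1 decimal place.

17.9 to 23.9 mph

8.0–10.7 m/s × 2.237 = 17.9–23.9 mph.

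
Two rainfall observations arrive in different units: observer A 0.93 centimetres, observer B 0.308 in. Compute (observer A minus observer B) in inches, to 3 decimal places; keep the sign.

observer A: 0.93 cm = 0.36614 in.
Difference: 0.36614 − 0.30800 = 0.058 in.

0.058 in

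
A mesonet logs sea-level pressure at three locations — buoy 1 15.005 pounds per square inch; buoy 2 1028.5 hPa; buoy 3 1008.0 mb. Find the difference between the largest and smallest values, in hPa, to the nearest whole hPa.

27 hPa

buoy 1: 15.005 psi = 1034.56 hPa.
buoy 3: 1008.0 mb = 1008.00 hPa.
Spread: 1034.56 − 1008.00 = 27 hPa.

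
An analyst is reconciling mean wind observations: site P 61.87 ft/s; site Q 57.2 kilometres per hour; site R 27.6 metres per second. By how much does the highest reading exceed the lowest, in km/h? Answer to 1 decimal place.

site P: 61.87 ft/s = 67.889 km/h.
site R: 27.6 m/s = 99.360 km/h.
Spread: 99.360 − 57.200 = 42.2 km/h.

42.2 km/h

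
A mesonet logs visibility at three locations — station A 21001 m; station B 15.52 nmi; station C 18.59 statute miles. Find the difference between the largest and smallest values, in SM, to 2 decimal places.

station A: 21001 m = 13.0494 SM.
station B: 15.52 nmi = 17.8601 SM.
Spread: 18.5900 − 13.0494 = 5.54 SM.

5.54 SM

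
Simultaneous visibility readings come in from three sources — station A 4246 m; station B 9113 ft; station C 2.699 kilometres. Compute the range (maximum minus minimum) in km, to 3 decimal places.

station A: 4246 m = 4.24600 km.
station B: 9113 ft = 2.77764 km.
Spread: 4.24600 − 2.69900 = 1.547 km.

1.547 km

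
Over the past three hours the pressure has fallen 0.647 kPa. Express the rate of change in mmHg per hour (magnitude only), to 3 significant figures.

0.647 kPa / 3 h × 7.50062 mmHg/kPa = 1.62 mmHg/h.

1.62 mmHg per hour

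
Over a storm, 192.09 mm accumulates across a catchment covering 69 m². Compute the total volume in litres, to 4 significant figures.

1 mm over 1 m² is 1 L, so volume = 192.09 × 69 = 13254.21 L ≈ 13250 L.

13250 litres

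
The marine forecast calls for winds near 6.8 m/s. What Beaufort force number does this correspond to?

Beaufort force 4

6.8 m/s lies in the Beaufort 4 band (moderate breeze, 5.5–7.9 m/s).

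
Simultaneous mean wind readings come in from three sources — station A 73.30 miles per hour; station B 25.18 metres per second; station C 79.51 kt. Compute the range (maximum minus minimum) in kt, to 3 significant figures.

station A: 73.30 mph = 63.696 kt.
station B: 25.18 m/s = 48.946 kt.
Spread: 79.510 − 48.946 = 30.6 kt.

30.6 kt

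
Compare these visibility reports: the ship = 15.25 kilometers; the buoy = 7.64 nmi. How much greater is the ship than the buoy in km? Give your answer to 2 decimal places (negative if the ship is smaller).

the buoy: 7.64 nmi = 14.1493 km.
Difference: 15.2500 − 14.1493 = 1.10 km.

1.10 km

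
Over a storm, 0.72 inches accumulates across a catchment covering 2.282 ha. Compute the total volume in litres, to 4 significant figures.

417300 litres

Depth: 0.72 in × 25.4 = 18.288 mm.
Area: 2.282 ha = 22820 m².
1 mm over 1 m² is 1 L, so volume = 18.288 × 22820 = 417332.16 L ≈ 417300 L.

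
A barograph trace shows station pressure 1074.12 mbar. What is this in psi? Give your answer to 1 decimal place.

1 mb = 0.0145038 psi, so 1074.12 × 0.0145038 = 15.6 psi.

15.6 psi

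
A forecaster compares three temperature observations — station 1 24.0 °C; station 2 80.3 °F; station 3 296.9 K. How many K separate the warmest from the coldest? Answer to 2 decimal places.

3.08 K

station 2: 80.3 °F = 26.833 °C.
station 3: 296.9 K = 23.750 °C.
Spread: 26.833 − 23.750 = 3.083 °C.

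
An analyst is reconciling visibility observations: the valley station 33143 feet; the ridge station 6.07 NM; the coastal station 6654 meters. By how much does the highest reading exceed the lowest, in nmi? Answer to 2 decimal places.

2.48 nmi

the valley station: 33143 ft = 5.4546 nmi.
the coastal station: 6654 m = 3.5929 nmi.
Spread: 6.0700 − 3.5929 = 2.48 nmi.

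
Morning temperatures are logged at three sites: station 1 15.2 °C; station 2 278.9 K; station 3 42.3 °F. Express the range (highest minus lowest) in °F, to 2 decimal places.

station 2: 278.9 K = 5.750 °C.
station 3: 42.3 °F = 5.722 °C.
Spread: 15.200 − 5.722 = 9.478 °C = 17.06 °F.

17.06 °F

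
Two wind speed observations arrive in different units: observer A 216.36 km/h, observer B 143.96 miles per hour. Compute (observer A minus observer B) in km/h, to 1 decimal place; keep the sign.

-15.3 km/h

observer B: 143.96 mph = 231.681 km/h.
Difference: 216.360 − 231.681 = -15.3 km/h.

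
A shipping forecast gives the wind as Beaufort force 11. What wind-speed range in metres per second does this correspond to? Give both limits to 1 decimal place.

28.5 to 32.6 m/s

Beaufort 11 (violent storm) spans 28.5–32.6 m/s.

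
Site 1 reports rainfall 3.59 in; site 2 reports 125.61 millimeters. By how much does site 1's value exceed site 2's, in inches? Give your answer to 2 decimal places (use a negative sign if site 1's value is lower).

site 2: 125.61 mm = 4.9453 in.
Difference: 3.5900 − 4.9453 = -1.36 in.

-1.36 in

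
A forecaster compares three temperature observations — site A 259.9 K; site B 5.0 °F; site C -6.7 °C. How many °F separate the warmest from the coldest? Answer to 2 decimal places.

14.94 °F

site A: 259.9 K = -13.250 °C.
site B: 5.0 °F = -15.000 °C.
Spread: (-6.700) − (-15.000) = 8.300 °C = 14.94 °F.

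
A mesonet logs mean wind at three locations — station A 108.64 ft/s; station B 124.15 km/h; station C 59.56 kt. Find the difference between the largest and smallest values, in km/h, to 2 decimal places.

13.84 km/h

station A: 108.64 ft/s = 119.2085 km/h.
station C: 59.56 kt = 110.3051 km/h.
Spread: 124.1500 − 110.3051 = 13.84 km/h.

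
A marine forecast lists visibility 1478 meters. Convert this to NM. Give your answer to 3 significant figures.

1 m = 0.000539957 nmi, so 1478 × 0.000539957 = 0.798 nmi.

0.798 nmi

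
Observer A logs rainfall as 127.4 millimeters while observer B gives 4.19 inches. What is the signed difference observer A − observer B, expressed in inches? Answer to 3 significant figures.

0.826 in

observer A: 127.4 mm = 5.01575 in.
Difference: 5.01575 − 4.19000 = 0.826 in.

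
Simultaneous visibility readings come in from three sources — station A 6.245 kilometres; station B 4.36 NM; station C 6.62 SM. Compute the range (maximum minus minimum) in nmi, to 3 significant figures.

station A: 6.245 km = 3.3720 nmi.
station C: 6.62 SM = 5.7526 nmi.
Spread: 5.7526 − 3.3720 = 2.38 nmi.

2.38 nmi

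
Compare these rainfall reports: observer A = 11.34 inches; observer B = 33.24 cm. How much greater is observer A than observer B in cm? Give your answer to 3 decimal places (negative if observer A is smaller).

-4.436 cm

observer A: 11.34 in = 28.80360 cm.
Difference: 28.80360 − 33.24000 = -4.436 cm.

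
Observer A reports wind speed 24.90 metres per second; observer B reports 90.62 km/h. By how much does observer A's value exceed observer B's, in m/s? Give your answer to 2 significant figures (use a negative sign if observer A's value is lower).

-0.27 m/s

observer B: 90.62 km/h = 25.1722 m/s.
Difference: 24.9000 − 25.1722 = -0.27 m/s.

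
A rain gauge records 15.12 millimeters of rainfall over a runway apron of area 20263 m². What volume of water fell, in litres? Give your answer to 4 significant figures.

306400 litres

1 mm over 1 m² is 1 L, so volume = 15.12 × 20263 = 306376.56 L ≈ 306400 L.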